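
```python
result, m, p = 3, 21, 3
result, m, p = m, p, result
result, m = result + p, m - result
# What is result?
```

Trace:
`result, m, p = 3, 21, 3` → result = 3; m = 21; p = 3
`result, m, p = m, p, result` → result = 21; m = 3; p = 3
`result, m = result + p, m - result` → result = 24; m = -18
So result = 24

Answer: 24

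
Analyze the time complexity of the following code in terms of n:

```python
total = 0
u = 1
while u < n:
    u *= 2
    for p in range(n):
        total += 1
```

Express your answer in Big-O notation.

Each loop level contributes: log n × n. Multiplying the contributions gives O(n log n).

Answer: O(n log n)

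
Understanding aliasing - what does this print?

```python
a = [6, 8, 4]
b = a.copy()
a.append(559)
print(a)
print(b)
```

Key concept: list.copy() creates independent copy.
Step by step:
`a = [6, 8, 4]` → a = [6, 8, 4]
`b = a.copy()` → b = [6, 8, 4]
`a.append(559)` → a = [6, 8, 4, 559]
`print(a)` → prints [6, 8, 4, 559]
`print(b)` → prints [6, 8, 4]

Answer:
[6, 8, 4, 559]
[6, 8, 4]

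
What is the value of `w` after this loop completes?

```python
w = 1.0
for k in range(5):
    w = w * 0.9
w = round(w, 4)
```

Exponential decay: 1.0 * 0.9^5
`w` takes the values: 1.0 → 0.9 → 0.81 → 0.729 → 0.6561 → 0.59049 → 0.5905

Answer: 0.5905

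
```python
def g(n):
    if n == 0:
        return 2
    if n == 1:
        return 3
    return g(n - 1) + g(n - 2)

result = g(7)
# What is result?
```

Build up from base cases: g(0)=2, g(1)=3, g(2)=5, g(3)=8, g(4)=13, g(5)=21, g(6)=34, ..., g(7)=55

Answer: 55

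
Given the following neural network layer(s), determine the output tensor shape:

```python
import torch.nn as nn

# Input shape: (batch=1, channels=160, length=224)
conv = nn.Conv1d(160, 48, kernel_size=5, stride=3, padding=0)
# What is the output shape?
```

Input: (1, 160, 224) -> Output: (1, 48, 74)

Answer: (1, 48, 74)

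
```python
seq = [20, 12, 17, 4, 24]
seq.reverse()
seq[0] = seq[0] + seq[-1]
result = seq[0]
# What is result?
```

Trace:
`seq = [20, 12, 17, 4, 24]` → seq = [20, 12, 17, 4, 24]
`seq.reverse()` → seq = [24, 4, 17, 12, 20]
`seq[0] = seq[0] + seq[-1]` → seq = [44, 4, 17, 12, 20]
`result = seq[0]` → result = 44
So result = 44

Answer: 44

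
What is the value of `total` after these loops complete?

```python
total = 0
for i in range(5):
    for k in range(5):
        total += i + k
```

Sum of all i+k for i,k in 5x5
`total` takes the values: 0 → 1 → 3 → 6 → 10 → 11 → 13 → 16 → 20 → 25 → 27 → 30 → 34 → 39 → 45 → 48 → 52 → 57 → 63 → 70 → 74 → 79 → 85 → 92 → 100

Answer: 100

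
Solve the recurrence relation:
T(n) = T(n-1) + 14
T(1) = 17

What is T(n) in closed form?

Unrolling: T(n) = T(1) + 14·(n-1) = 17 + 14(n-1) = 14n + 3.

Answer: T(n) = 14n + 3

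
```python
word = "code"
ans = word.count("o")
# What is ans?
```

Trace:
`word = "code"` → word = 'code'
`ans = word.count("o")` → ans = 1
So ans = 1

Answer: 1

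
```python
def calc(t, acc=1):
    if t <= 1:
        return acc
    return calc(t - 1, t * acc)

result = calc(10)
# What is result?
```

Accumulator trace (n, acc): (10, 1) -> (9, 10) -> (8, 90) -> (7, 720) -> (6, 5040) -> (5, 30240) -> (4, 151200) -> (3, 604800) -> (2, 1814400) -> (1, 3628800) -> return 3628800

Answer: 3628800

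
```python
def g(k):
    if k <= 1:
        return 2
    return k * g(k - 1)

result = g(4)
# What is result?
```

g(4) = 4 * 3 * 2 * 2 = 48

Answer: 48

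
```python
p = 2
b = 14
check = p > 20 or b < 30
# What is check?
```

Trace:
`p = 2` → p = 2
`b = 14` → b = 14
`check = p > 20 or b < 30` → check = True
So check = True

Answer: True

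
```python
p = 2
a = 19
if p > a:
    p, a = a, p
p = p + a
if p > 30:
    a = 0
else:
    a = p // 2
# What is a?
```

Trace:
`p = 2` → p = 2
`a = 19` → a = 19
`if p > a: ...` → p > a is False → no variable changes
`p = p + a` → p = 21
`if p > 30: ...` → p > 30 is False, take else branch → a = 10
So a = 10

Answer: 10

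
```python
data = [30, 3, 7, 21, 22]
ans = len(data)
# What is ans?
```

Trace:
`data = [30, 3, 7, 21, 22]` → data = [30, 3, 7, 21, 22]
`ans = len(data)` → ans = 5
So ans = 5

Answer: 5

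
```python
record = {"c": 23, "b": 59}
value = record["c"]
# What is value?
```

Trace:
`record = {"c": 23, "b": 59}` → record = {'c': 23, 'b': 59}
`value = record["c"]` → value = 23
So value = 23

Answer: 23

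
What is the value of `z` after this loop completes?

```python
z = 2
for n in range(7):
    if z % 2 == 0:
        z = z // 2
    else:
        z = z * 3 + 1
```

Collatz-style transformation from 2
`z` takes the values: 2 → 1 → 4 → 2 → 1 → 4 → 2 → 1

Answer: 1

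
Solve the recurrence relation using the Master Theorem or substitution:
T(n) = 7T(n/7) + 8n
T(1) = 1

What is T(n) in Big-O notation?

By Master Theorem: a=7, b=7, f(n)=8n. Since log_7(7) = 1 and f(n) = Θ(n^1), Case 2 applies. T(n) = O(n log n).

Answer: O(n log n)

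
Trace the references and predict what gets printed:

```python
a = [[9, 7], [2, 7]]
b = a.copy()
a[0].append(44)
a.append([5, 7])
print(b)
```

Key concept: shallow copy with nested lists.
Step by step:
`a = [[9, 7], [2, 7]]` → a = [[9, 7], [2, 7]]
`b = a.copy()` → b = [[9, 7], [2, 7]]
`a[0].append(44)` → a = [[9, 7, 44], [2, 7]]; b = [[9, 7, 44], [2, 7]]
`a.append([5, 7])` → a = [[9, 7, 44], [2, 7], [5, 7]]
`print(b)` → prints [[9, 7, 44], [2, 7]]

Answer: [[9, 7, 44], [2, 7]]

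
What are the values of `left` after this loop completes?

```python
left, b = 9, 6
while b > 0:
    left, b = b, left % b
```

GCD of 9 and 6
`left` takes the values: 9 → 6 → 3

Answer: 3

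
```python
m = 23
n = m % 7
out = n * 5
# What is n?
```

Trace:
`m = 23` → m = 23
`n = m % 7` → n = 2
`out = n * 5` → out = 10
So n = 2

Answer: 2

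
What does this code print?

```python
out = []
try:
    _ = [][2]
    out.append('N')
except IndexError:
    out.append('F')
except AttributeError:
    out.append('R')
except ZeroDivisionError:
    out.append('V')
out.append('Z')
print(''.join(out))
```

Execution trace: 'F' (except IndexError) → 'Z' (after the try/except). Output: FZ

Answer: FZ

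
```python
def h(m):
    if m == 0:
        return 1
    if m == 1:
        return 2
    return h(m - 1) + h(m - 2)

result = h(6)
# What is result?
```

Build up from base cases: h(0)=1, h(1)=2, h(2)=3, h(3)=5, h(4)=8, h(5)=13, h(6)=21

Answer: 21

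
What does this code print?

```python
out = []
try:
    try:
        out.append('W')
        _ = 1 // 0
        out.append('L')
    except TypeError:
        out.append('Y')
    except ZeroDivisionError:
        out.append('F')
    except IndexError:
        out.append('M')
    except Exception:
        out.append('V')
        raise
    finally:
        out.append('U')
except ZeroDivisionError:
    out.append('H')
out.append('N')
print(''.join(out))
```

Execution trace: 'W' (try body) → 'F' (except ZeroDivisionError) → 'U' (finally) → 'N' (after the try/except). Output: WFUN

Answer: WFUN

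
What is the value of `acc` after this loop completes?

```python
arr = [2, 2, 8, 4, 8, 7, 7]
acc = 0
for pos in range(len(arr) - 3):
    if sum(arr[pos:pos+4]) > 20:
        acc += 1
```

Count windows with sum > 20
`acc` takes the values: 0 → 1 → 2 → 3

Answer: 3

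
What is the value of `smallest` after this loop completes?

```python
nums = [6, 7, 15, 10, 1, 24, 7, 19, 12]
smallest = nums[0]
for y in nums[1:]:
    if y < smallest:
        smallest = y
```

Minimum of [6, 7, 15, 10, 1, 24, 7, 19, 12]
`smallest` takes the values: 6 → 1

Answer: 1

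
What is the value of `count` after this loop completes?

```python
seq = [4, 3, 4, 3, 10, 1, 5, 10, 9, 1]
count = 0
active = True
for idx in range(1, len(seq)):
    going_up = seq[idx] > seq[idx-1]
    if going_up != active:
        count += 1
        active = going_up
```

Count direction changes in [4, 3, 4, 3, 10, 1, 5, 10, 9, 1]
`count` takes the values: 0 → 1 → 2 → 3 → 4 → 5 → 6 → 7

Answer: 7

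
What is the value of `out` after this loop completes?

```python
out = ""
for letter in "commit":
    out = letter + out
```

Reverse 'commit'
`out` takes the values: "" → "c" → "oc" → "moc" → "mmoc" → "immoc" → "timmoc"

Answer: "timmoc"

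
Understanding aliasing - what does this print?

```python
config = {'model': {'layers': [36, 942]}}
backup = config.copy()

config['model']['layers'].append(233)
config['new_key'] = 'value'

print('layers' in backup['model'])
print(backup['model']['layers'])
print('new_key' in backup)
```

Key concept: shallow copy gotcha with nested dict.
Step by step:
`config = {'model': {'layers': [36, 942]}}` → config = {'model': {'layers': [36, 942]}}
`backup = config.copy()` → backup = {'model': {'layers': [36, 942]}}
`config['model']['layers'].append(233)` → config = {'model': {'layers': [36, 942, 233]}}; backup = {'model': {'layers': [36, 942, 233]}}
`config['new_key'] = 'value'` → config = {'model': {'layers': [36, 942, 233]}, 'new_key': 'value'}
`print('layers' in backup['model'])` → prints True
`print(backup['model']['layers'])` → prints [36, 942, 233]
`print('new_key' in backup)` → prints False

Answer:
True
[36, 942, 233]
False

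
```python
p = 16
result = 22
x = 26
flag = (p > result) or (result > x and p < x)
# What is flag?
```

Trace:
`p = 16` → p = 16
`result = 22` → result = 22
`x = 26` → x = 26
`flag = (p > result) or (result > x and p < x)` → flag = False
So flag = False

Answer: False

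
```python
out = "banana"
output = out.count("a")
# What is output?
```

Trace:
`out = "banana"` → out = 'banana'
`output = out.count("a")` → output = 3
So output = 3

Answer: 3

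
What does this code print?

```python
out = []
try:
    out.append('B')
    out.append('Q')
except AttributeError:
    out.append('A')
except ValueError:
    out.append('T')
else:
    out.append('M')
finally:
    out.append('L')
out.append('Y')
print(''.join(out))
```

Execution trace: 'B' (try body) → 'Q' (try body, no exception) → 'M' (else) → 'L' (finally) → 'Y' (after the try/except). Output: BQMLY

Answer: BQMLY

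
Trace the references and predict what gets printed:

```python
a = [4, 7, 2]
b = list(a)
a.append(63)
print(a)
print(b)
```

Key concept: list() constructor creates copy.
Step by step:
`a = [4, 7, 2]` → a = [4, 7, 2]
`b = list(a)` → b = [4, 7, 2]
`a.append(63)` → a = [4, 7, 2, 63]
`print(a)` → prints [4, 7, 2, 63]
`print(b)` → prints [4, 7, 2]

Answer:
[4, 7, 2, 63]
[4, 7, 2]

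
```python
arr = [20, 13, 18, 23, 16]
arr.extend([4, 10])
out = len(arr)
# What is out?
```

Trace:
`arr = [20, 13, 18, 23, 16]` → arr = [20, 13, 18, 23, 16]
`arr.extend([4, 10])` → arr = [20, 13, 18, 23, 16, 4, 10]
`out = len(arr)` → out = 7
So out = 7

Answer: 7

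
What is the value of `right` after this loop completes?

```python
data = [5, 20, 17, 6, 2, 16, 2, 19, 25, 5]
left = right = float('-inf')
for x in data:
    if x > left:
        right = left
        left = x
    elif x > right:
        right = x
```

Second largest (with repeats) in [5, 20, 17, 6, 2, 16, 2, 19, 25, 5]
`right` takes the values: -inf → 5 → 17 → 19 → 20

Answer: 20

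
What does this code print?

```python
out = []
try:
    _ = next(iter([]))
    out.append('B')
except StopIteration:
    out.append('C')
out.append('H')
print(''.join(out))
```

Execution trace: 'C' (except StopIteration) → 'H' (after the try/except). Output: CH

Answer: CH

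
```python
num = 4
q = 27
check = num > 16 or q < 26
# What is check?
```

Trace:
`num = 4` → num = 4
`q = 27` → q = 27
`check = num > 16 or q < 26` → check = False
So check = False

Answer: False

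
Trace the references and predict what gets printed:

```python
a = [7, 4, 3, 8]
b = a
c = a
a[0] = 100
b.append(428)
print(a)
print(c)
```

Key concept: multiple aliases.
Step by step:
`a = [7, 4, 3, 8]` → a = [7, 4, 3, 8]
`b = a` → b = [7, 4, 3, 8] (same object as a)
`c = a` → c = [7, 4, 3, 8] (same object as a, b)
`a[0] = 100` → a = [100, 4, 3, 8] (same object as b, c); b = [100, 4, 3, 8] (same object as a, c); c = [100, 4, 3, 8] (same object as a, b)
`b.append(428)` → a = [100, 4, 3, 8, 428] (same object as b, c); b = [100, 4, 3, 8, 428] (same object as a, c); c = [100, 4, 3, 8, 428] (same object as a, b)
`print(a)` → prints [100, 4, 3, 8, 428]
`print(c)` → prints [100, 4, 3, 8, 428]

Answer:
[100, 4, 3, 8, 428]
[100, 4, 3, 8, 428]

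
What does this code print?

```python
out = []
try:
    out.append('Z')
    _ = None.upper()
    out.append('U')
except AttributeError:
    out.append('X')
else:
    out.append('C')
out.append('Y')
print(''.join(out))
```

Execution trace: 'Z' (try body) → 'X' (except AttributeError) → 'Y' (after the try/except). Output: ZXY

Answer: ZXY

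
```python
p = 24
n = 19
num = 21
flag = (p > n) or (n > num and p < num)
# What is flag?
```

Trace:
`p = 24` → p = 24
`n = 19` → n = 19
`num = 21` → num = 21
`flag = (p > n) or (n > num and p < num)` → flag = True
So flag = True

Answer: True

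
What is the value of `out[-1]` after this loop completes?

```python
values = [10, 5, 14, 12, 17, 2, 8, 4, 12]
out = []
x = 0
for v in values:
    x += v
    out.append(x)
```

Cumulative sum ends at 84
`out` takes the values: [] → [10] → [10, 15] → [10, 15, 29] → [10, 15, 29, 41] → [10, 15, 29, 41, 58] → [10, 15, 29, 41, 58, 60] → [10, 15, 29, 41, 58, 60, 68] → [10, 15, 29, 41, 58, 60, 68, 72] → [10, 15, 29, 41, 58, 60, 68, 72, 84]
So `out[-1]` = 84

Answer: 84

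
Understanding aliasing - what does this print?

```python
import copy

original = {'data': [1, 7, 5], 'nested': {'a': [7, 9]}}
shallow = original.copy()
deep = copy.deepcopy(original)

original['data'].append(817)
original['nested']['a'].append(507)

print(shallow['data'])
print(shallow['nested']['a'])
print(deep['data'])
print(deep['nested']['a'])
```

Key concept: comparing shallow vs deep copy.
Step by step:
`original = {'data': [1, 7, 5], 'nested': {'a': [7, 9]}}` → original = {'data': [1, 7, 5], 'nested': {'a': [7, 9]}}
`shallow = original.copy()` → shallow = {'data': [1, 7, 5], 'nested': {'a': [7, 9]}}
`deep = copy.deepcopy(original)` → deep = {'data': [1, 7, 5], 'nested': {'a': [7, 9]}}
`original['data'].append(817)` → original = {'data': [1, 7, 5, 817], 'nested': {'a': [7, 9]}}; shallow = {'data': [1, 7, 5, 817], 'nested': {'a': [7, 9]}}
`original['nested']['a'].append(507)` → original = {'data': [1, 7, 5, 817], 'nested': {'a': [7, 9, 507]}}; shallow = {'data': [1, 7, 5, 817], 'nested': {'a': [7, 9, 507]}}
`print(shallow['data'])` → prints [1, 7, 5, 817]
`print(shallow['nested']['a'])` → prints [7, 9, 507]
`print(deep['data'])` → prints [1, 7, 5]
`print(deep['nested']['a'])` → prints [7, 9]

Answer:
[1, 7, 5, 817]
[7, 9, 507]
[1, 7, 5]
[7, 9]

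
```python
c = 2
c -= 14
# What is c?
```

Trace:
`c = 2` → c = 2
`c -= 14` → c = -12
So c = -12

Answer: -12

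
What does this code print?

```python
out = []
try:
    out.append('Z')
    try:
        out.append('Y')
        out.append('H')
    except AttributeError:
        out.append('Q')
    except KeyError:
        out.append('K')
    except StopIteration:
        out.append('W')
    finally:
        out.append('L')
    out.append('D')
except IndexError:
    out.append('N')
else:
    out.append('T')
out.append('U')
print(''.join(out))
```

Execution trace: 'Z' (try body) → 'Y' (inner try body) → 'H' (inner try body, no exception) → 'L' (inner finally) → 'D' (try body, no exception) → 'T' (else) → 'U' (after the try/except). Output: ZYHLDTU

Answer: ZYHLDTU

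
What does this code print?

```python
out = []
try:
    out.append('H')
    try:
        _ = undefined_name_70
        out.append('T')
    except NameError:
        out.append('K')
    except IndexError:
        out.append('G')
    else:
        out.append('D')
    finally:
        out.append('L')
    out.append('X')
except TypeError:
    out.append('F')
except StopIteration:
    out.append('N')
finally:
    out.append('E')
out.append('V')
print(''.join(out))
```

Execution trace: 'H' (try body) → 'K' (inner except NameError) → 'L' (inner finally) → 'X' (try body, no exception) → 'E' (finally) → 'V' (after the try/except). Output: HKLXEV

Answer: HKLXEV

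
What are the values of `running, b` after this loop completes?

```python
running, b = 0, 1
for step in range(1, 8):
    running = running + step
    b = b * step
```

Sum and factorial of 1 to 7
`running, b` takes the values: (0, 1) → (1, 1) → (3, 1) → (3, 2) → (6, 2) → (6, 6) → (10, 6) → (10, 24) → (15, 24) → (15, 120) → (21, 120) → (21, 720) → (28, 720) → (28, 5040)

Answer: 28, 5040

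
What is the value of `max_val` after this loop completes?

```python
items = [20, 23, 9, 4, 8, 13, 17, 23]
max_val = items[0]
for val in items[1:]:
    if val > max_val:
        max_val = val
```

Maximum of [20, 23, 9, 4, 8, 13, 17, 23]
`max_val` takes the values: 20 → 23

Answer: 23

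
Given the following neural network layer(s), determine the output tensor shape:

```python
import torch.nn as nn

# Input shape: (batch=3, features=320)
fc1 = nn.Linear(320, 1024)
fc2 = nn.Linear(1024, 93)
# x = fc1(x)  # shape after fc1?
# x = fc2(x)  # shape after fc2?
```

Input: (3, 320) -> after fc1: (3, 1024) -> Output: (3, 93)

Answer: (3, 93)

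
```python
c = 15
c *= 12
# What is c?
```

Trace:
`c = 15` → c = 15
`c *= 12` → c = 180
So c = 180

Answer: 180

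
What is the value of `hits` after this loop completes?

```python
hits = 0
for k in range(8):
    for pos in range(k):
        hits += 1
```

Triangle number: 0+1+2+...+7
`hits` takes the values: 0 → 1 → 2 → 3 → 4 → 5 → 6 → 7 → 8 → 9 → 10 → 11 → 12 → 13 → 14 → 15 → 16 → 17 → 18 → 19 → 20 → 21 → 22 → 23 → 24 → 25 → 26 → 27 → 28

Answer: 28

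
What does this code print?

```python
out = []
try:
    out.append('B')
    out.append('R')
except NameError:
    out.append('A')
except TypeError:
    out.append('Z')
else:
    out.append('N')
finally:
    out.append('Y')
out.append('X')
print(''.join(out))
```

Execution trace: 'B' (try body) → 'R' (try body, no exception) → 'N' (else) → 'Y' (finally) → 'X' (after the try/except). Output: BRNYX

Answer: BRNYX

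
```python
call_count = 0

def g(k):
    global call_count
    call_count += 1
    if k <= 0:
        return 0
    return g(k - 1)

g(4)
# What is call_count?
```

Linear recursion stepping by 1: 5 calls from k=4 down to ≤0.

Answer: 5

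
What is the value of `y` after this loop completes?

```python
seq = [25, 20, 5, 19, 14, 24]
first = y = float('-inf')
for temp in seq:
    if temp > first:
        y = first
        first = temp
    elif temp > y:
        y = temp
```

Second largest (with repeats) in [25, 20, 5, 19, 14, 24]
`y` takes the values: -inf → 20 → 24

Answer: 24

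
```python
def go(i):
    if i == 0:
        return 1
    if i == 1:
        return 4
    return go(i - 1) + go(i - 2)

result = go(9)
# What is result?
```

Build up from base cases: go(0)=1, go(1)=4, go(2)=5, go(3)=9, go(4)=14, go(5)=23, go(6)=37, ..., go(9)=157

Answer: 157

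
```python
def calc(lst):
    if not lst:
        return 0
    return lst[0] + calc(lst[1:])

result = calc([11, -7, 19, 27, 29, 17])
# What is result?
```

11 + (-7) + 19 + 27 + 29 + 17 + 0 = 96

Answer: 96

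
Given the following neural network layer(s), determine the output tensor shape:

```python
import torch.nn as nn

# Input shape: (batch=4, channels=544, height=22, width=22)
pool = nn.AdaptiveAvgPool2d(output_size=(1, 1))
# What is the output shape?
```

Input: (4, 544, 22, 22) -> Output: (4, 544, 1, 1)

Answer: (4, 544, 1, 1)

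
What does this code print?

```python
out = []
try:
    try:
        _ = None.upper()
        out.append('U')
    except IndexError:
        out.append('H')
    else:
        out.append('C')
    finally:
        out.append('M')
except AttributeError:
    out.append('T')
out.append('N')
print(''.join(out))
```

Execution trace: 'M' (finally) → 'T' (outer except AttributeError) → 'N' (after the try/except). Output: MTN

Answer: MTN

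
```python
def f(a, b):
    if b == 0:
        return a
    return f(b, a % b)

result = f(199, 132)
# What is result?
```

f(199, 132) -> f(132, 67) -> f(67, 65) -> f(65, 2) -> f(2, 1) -> f(1, 0) -> 1

Answer: 1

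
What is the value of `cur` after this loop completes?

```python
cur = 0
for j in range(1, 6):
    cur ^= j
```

XOR of 1 to 5
`cur` takes the values: 0 → 1 → 3 → 0 → 4 → 1

Answer: 1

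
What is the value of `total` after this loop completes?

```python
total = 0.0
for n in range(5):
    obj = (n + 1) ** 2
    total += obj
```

Sum of squared losses 1² + 2² + ... + 5²
`total` takes the values: 0.0 → 1.0 → 5.0 → 14.0 → 30.0 → 55.0

Answer: 55.0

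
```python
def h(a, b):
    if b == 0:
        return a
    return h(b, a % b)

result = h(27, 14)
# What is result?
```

h(27, 14) -> h(14, 13) -> h(13, 1) -> h(1, 0) -> 1

Answer: 1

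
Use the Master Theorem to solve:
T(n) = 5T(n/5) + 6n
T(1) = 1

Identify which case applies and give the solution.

a=5, b=5, f(n)=6n. log_5(5) = 1. Since c=1 = 1, Case 2 applies: T(n) = Θ(n^log_b(a) · log n) = O(n log n).

Answer: O(n log n) - Case 2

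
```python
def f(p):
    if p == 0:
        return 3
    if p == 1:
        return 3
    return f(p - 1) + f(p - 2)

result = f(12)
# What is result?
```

Build up from base cases: f(0)=3, f(1)=3, f(2)=6, f(3)=9, f(4)=15, f(5)=24, f(6)=39, ..., f(12)=699

Answer: 699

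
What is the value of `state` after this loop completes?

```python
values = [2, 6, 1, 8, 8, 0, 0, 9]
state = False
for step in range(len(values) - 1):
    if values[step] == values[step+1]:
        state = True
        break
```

Check consecutive duplicates in [2, 6, 1, 8, 8, 0, 0, 9]
`state` takes the values: False → True

Answer: True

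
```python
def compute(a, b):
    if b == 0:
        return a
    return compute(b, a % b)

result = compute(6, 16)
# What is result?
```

compute(6, 16) -> compute(16, 6) -> compute(6, 4) -> compute(4, 2) -> compute(2, 0) -> 2

Answer: 2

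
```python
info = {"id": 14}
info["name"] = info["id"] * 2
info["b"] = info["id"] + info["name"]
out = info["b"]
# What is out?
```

Trace:
`info = {"id": 14}` → info = {'id': 14}
`info["name"] = info["id"] * 2` → info = {'id': 14, 'name': 28}
`info["b"] = info["id"] + info["name"]` → info = {'id': 14, 'name': 28, 'b': 42}
`out = info["b"]` → out = 42
So out = 42

Answer: 42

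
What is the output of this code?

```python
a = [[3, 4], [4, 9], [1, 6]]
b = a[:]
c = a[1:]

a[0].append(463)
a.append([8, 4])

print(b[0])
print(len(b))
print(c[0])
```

Key concept: slice with nested mutation.
Step by step:
`a = [[3, 4], [4, 9], [1, 6]]` → a = [[3, 4], [4, 9], [1, 6]]
`b = a[:]` → b = [[3, 4], [4, 9], [1, 6]]
`c = a[1:]` → c = [[4, 9], [1, 6]]
`a[0].append(463)` → a = [[3, 4, 463], [4, 9], [1, 6]]; b = [[3, 4, 463], [4, 9], [1, 6]]
`a.append([8, 4])` → a = [[3, 4, 463], [4, 9], [1, 6], [8, 4]]
`print(b[0])` → prints [3, 4, 463]
`print(len(b))` → prints 3
`print(c[0])` → prints [4, 9]

Answer:
[3, 4, 463]
3
[4, 9]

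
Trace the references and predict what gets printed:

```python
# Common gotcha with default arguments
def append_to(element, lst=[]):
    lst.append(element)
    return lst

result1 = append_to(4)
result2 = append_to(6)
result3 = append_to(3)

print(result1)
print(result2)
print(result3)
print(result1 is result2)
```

Key concept: mutable default argument gotcha.
Step by step:
`result1 = append_to(4)` → result1 = [4]
`result2 = append_to(6)` → result1 = [4, 6] (same object as result2); result2 = [4, 6] (same object as result1)
`result3 = append_to(3)` → result1 = [4, 6, 3] (same object as result2, result3); result2 = [4, 6, 3] (same object as result1, result3); result3 = [4, 6, 3] (same object as result1, result2)
`print(result1)` → prints [4, 6, 3]
`print(result2)` → prints [4, 6, 3]
`print(result3)` → prints [4, 6, 3]
`print(result1 is result2)` → prints True

Answer:
[4, 6, 3]
[4, 6, 3]
[4, 6, 3]
True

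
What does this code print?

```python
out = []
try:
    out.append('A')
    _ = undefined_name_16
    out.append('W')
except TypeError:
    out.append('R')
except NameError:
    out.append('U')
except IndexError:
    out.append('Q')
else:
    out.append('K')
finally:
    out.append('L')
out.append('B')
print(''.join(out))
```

Execution trace: 'A' (try body) → 'U' (except NameError) → 'L' (finally) → 'B' (after the try/except). Output: AULB

Answer: AULB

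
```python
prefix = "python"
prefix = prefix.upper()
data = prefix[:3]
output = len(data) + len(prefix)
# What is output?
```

Trace:
`prefix = "python"` → prefix = 'python'
`prefix = prefix.upper()` → prefix = 'PYTHON'
`data = prefix[:3]` → data = 'PYT'
`output = len(data) + len(prefix)` → output = 9
So output = 9

Answer: 9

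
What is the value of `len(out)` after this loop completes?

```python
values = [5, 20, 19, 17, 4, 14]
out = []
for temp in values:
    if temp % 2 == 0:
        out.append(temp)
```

Count even numbers in [5, 20, 19, 17, 4, 14]
`out` takes the values: [] → [20] → [20, 4] → [20, 4, 14]
So `len(out)` = 3

Answer: 3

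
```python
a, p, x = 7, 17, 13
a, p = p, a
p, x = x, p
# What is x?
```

Trace:
`a, p, x = 7, 17, 13` → a = 7; p = 17; x = 13
`a, p = p, a` → a = 17; p = 7
`p, x = x, p` → p = 13; x = 7
So x = 7

Answer: 7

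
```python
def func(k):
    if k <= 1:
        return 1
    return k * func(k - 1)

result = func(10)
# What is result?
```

func(10) = 10 * 9 * 8 * 7 * 6 * 5 * 4 * 3 * 2 * 1 = 3628800

Answer: 3628800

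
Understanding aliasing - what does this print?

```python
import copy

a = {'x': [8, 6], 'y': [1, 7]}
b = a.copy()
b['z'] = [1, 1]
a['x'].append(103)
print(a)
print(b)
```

Key concept: shallow copy of dict with mutable values.
Step by step:
`a = {'x': [8, 6], 'y': [1, 7]}` → a = {'x': [8, 6], 'y': [1, 7]}
`b = a.copy()` → b = {'x': [8, 6], 'y': [1, 7]}
`b['z'] = [1, 1]` → b = {'x': [8, 6], 'y': [1, 7], 'z': [1, 1]}
`a['x'].append(103)` → a = {'x': [8, 6, 103], 'y': [1, 7]}; b = {'x': [8, 6, 103], 'y': [1, 7], 'z': [1, 1]}
`print(a)` → prints {'x': [8, 6, 103], 'y': [1, 7]}
`print(b)` → prints {'x': [8, 6, 103], 'y': [1, 7], 'z': [1, 1]}

Answer:
{'x': [8, 6, 103], 'y': [1, 7]}
{'x': [8, 6, 103], 'y': [1, 7], 'z': [1, 1]}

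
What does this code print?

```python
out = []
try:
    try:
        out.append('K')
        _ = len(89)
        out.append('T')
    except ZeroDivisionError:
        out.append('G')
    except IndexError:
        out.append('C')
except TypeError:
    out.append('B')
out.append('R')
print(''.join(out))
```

Execution trace: 'K' (try body) → 'B' (outer except TypeError) → 'R' (after the try/except). Output: KBR

Answer: KBR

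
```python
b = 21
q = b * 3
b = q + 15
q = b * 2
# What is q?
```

Trace:
`b = 21` → b = 21
`q = b * 3` → q = 63
`b = q + 15` → b = 78
`q = b * 2` → q = 156
So q = 156

Answer: 156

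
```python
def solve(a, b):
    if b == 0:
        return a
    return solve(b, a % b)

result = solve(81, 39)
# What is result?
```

solve(81, 39) -> solve(39, 3) -> solve(3, 0) -> 3

Answer: 3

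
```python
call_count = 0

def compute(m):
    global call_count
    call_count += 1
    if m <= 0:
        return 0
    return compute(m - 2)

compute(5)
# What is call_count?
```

Linear recursion stepping by 2: 4 calls from m=5 down to ≤0.

Answer: 4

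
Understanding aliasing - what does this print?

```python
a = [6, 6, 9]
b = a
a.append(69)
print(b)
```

Key concept: basic list aliasing.
Step by step:
`a = [6, 6, 9]` → a = [6, 6, 9]
`b = a` → b = [6, 6, 9] (same object as a)
`a.append(69)` → a = [6, 6, 9, 69] (same object as b); b = [6, 6, 9, 69] (same object as a)
`print(b)` → prints [6, 6, 9, 69]

Answer: [6, 6, 9, 69]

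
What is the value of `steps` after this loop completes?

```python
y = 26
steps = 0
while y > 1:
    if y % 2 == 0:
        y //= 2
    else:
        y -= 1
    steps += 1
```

Steps to reduce 26 to 1
`steps` takes the values: 0 → 1 → 2 → 3 → 4 → 5 → 6

Answer: 6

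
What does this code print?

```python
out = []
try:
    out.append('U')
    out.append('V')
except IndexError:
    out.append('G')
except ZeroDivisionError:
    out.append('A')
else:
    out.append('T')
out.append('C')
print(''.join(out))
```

Execution trace: 'U' (try body) → 'V' (try body, no exception) → 'T' (else) → 'C' (after the try/except). Output: UVTC

Answer: UVTC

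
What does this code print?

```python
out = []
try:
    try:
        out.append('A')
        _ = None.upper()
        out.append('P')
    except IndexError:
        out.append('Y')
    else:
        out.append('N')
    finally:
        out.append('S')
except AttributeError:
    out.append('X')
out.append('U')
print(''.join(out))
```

Execution trace: 'A' (inner try body) → 'S' (inner finally) → 'X' (outer except AttributeError) → 'U' (after the try/except). Output: ASXU

Answer: ASXU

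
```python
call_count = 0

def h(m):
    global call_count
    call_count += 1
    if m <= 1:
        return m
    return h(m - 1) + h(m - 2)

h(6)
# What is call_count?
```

Calls(m) = 1 + Calls(m-1) + Calls(m-2); Calls(0)=Calls(1)=1. For m=6 this gives 25.

Answer: 25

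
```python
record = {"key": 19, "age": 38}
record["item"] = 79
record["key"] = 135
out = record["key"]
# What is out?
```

Trace:
`record = {"key": 19, "age": 38}` → record = {'key': 19, 'age': 38}
`record["item"] = 79` → record = {'key': 19, 'age': 38, 'item': 79}
`record["key"] = 135` → record = {'key': 135, 'age': 38, 'item': 79}
`out = record["key"]` → out = 135
So out = 135

Answer: 135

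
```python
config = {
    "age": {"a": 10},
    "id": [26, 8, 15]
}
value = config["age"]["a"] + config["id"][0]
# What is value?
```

Trace:
`config = { ...` → config = {'age': {'a': 10}, 'id': [26, 8, 15]}
`value = config["age"]["a"] + config["id"][0]` → value = 36
So value = 36

Answer: 36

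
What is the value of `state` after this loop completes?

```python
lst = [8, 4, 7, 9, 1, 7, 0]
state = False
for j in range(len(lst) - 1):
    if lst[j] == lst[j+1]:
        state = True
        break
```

Check consecutive duplicates in [8, 4, 7, 9, 1, 7, 0]
`state` takes the values: False

Answer: False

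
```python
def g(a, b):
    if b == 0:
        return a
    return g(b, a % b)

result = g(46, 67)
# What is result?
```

g(46, 67) -> g(67, 46) -> g(46, 21) -> g(21, 4) -> g(4, 1) -> g(1, 0) -> 1

Answer: 1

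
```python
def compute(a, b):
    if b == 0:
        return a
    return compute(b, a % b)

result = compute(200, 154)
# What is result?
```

compute(200, 154) -> compute(154, 46) -> compute(46, 16) -> compute(16, 14) -> compute(14, 2) -> compute(2, 0) -> 2

Answer: 2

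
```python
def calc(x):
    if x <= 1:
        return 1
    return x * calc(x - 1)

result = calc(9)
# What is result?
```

calc(9) = 9 * 8 * 7 * 6 * 5 * 4 * 3 * 2 * 1 = 362880

Answer: 362880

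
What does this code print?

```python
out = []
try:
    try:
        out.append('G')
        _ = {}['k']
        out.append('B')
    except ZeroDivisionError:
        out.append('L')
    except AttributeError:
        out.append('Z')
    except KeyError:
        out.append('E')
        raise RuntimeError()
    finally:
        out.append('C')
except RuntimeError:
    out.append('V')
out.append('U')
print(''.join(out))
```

Execution trace: 'G' (inner try body) → 'E' (inner except KeyError) → 'C' (inner finally) → 'V' (outer except RuntimeError) → 'U' (after the try/except). Output: GECVU

Answer: GECVU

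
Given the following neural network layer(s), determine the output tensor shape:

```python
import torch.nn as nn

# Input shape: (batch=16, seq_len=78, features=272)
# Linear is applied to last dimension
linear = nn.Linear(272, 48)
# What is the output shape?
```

Input: (16, 78, 272) -> Output: (16, 78, 48)

Answer: (16, 78, 48)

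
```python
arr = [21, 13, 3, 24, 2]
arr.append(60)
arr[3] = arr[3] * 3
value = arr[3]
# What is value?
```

Trace:
`arr = [21, 13, 3, 24, 2]` → arr = [21, 13, 3, 24, 2]
`arr.append(60)` → arr = [21, 13, 3, 24, 2, 60]
`arr[3] = arr[3] * 3` → arr = [21, 13, 3, 72, 2, 60]
`value = arr[3]` → value = 72
So value = 72

Answer: 72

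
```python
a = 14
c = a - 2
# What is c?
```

Trace:
`a = 14` → a = 14
`c = a - 2` → c = 12
So c = 12

Answer: 12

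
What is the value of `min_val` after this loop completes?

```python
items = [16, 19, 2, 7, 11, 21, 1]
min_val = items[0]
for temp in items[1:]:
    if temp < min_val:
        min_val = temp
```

Minimum of [16, 19, 2, 7, 11, 21, 1]
`min_val` takes the values: 16 → 2 → 1

Answer: 1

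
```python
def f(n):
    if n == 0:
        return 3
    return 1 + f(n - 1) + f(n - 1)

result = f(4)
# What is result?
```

f(n) = 1 + 2·f(n-1), f(0)=3. Closed form: (3+1)·2^4 - 1 = 63.

Answer: 63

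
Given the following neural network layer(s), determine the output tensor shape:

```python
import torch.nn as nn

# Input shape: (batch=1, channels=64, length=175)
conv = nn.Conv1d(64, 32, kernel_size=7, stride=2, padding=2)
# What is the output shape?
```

Input: (1, 64, 175) -> Output: (1, 32, 87)

Answer: (1, 32, 87)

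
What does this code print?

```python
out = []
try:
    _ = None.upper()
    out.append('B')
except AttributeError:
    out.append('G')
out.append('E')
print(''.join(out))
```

Execution trace: 'G' (except AttributeError) → 'E' (after the try/except). Output: GE

Answer: GE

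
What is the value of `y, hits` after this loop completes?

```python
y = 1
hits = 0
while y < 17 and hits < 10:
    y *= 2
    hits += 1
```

Double until >= 17 or 10 iterations
`y, hits` takes the values: (1, 0) → (2, 0) → (2, 1) → (4, 1) → (4, 2) → (8, 2) → (8, 3) → (16, 3) → (16, 4) → (32, 4) → (32, 5)

Answer: 32, 5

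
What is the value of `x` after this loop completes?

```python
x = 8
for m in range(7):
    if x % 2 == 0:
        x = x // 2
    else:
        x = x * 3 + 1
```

Collatz-style transformation from 8
`x` takes the values: 8 → 4 → 2 → 1 → 4 → 2 → 1 → 4

Answer: 4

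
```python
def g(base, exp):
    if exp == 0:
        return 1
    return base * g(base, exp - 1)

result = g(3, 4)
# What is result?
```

g(3, 4) = 3 * 3 * 3 * 3 = 81

Answer: 81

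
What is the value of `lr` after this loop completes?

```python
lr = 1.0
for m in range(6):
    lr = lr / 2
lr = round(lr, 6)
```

Halving LR 6 times: 1 / 2^6
`lr` takes the values: 1.0 → 0.5 → 0.25 → 0.125 → 0.0625 → 0.03125 → 0.015625

Answer: 0.015625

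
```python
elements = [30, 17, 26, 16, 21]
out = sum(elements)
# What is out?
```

Trace:
`elements = [30, 17, 26, 16, 21]` → elements = [30, 17, 26, 16, 21]
`out = sum(elements)` → out = 110
So out = 110

Answer: 110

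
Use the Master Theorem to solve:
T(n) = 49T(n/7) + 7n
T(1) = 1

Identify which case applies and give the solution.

a=49, b=7, f(n)=7n. log_7(49) = 2. Since c=1 < 2, Case 1 applies: T(n) = Θ(n^log_b(a)) = O(n^2).

Answer: O(n^2) - Case 1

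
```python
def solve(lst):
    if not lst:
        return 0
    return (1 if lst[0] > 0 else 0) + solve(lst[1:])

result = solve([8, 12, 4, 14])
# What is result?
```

Count of positive elements in [8, 12, 4, 14] = 4

Answer: 4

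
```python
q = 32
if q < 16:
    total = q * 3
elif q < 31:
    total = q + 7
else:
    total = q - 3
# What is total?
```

Trace:
`q = 32` → q = 32
`if q < 16: ...` → q < 16 is False, q < 31 is False, take else branch → total = 29
So total = 29

Answer: 29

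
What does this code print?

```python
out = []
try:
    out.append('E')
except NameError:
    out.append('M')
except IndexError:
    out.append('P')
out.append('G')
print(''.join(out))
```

Execution trace: 'E' (try body, no exception) → 'G' (after the try/except). Output: EG

Answer: EG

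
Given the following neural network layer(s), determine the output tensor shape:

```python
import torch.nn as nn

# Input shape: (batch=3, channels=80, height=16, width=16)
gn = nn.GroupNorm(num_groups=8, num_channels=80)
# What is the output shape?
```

Input: (3, 80, 16, 16) -> Output: (3, 80, 16, 16)

Answer: (3, 80, 16, 16)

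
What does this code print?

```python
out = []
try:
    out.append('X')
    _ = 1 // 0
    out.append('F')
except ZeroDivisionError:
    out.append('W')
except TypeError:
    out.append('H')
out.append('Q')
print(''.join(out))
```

Execution trace: 'X' (try body) → 'W' (except ZeroDivisionError) → 'Q' (after the try/except). Output: XWQ

Answer: XWQ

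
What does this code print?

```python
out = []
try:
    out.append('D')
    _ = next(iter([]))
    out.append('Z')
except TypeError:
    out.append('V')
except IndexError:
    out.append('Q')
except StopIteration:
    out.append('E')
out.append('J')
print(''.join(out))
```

Execution trace: 'D' (try body) → 'E' (except StopIteration) → 'J' (after the try/except). Output: DEJ

Answer: DEJ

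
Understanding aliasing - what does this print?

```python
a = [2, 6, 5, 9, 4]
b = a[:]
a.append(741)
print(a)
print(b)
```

Key concept: slice [:] creates copy.
Step by step:
`a = [2, 6, 5, 9, 4]` → a = [2, 6, 5, 9, 4]
`b = a[:]` → b = [2, 6, 5, 9, 4]
`a.append(741)` → a = [2, 6, 5, 9, 4, 741]
`print(a)` → prints [2, 6, 5, 9, 4, 741]
`print(b)` → prints [2, 6, 5, 9, 4]

Answer:
[2, 6, 5, 9, 4, 741]
[2, 6, 5, 9, 4]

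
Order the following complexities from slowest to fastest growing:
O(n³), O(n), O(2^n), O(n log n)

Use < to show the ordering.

Ordered by growth rate: O(n) < O(n log n) < O(n³) < O(2^n)

Answer: O(n) < O(n log n) < O(n³) < O(2^n)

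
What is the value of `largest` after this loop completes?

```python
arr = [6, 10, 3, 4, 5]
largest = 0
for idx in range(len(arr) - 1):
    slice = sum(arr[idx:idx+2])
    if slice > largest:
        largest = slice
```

Max sum of 2-element window in [6, 10, 3, 4, 5]
`largest` takes the values: 0 → 16

Answer: 16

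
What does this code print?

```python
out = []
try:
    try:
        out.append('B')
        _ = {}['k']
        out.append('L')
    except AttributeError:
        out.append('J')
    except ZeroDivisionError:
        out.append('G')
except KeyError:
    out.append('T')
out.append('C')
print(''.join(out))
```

Execution trace: 'B' (try body) → 'T' (outer except KeyError) → 'C' (after the try/except). Output: BTC

Answer: BTC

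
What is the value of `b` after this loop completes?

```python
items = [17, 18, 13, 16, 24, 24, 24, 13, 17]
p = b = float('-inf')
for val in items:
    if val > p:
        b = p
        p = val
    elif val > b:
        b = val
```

Second largest (with repeats) in [17, 18, 13, 16, 24, 24, 24, 13, 17]
`b` takes the values: -inf → 17 → 18 → 24

Answer: 24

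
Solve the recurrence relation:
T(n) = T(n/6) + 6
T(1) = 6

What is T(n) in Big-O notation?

Each step divides n by 6 and adds 6. After log_6(n) steps we reach T(1)=6. So T(n) = 6·log_6(n) + 6 = O(log n).

Answer: O(log n)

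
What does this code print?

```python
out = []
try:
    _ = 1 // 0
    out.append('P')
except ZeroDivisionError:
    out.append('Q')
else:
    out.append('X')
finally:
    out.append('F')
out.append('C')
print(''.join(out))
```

Execution trace: 'Q' (except ZeroDivisionError) → 'F' (finally) → 'C' (after the try/except). Output: QFC

Answer: QFC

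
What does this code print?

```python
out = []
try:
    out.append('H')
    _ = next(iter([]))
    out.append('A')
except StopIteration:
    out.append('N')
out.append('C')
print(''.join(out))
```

Execution trace: 'H' (try body) → 'N' (except StopIteration) → 'C' (after the try/except). Output: HNC

Answer: HNC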